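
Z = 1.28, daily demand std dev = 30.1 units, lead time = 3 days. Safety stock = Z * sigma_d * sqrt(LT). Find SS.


Formula: SS = z * sigma_d * sqrt(LT)
sqrt(LT) = sqrt(3) = 1.7321
SS = 1.28 * 30.1 * 1.7321
SS = 66.7 units

66.7 units


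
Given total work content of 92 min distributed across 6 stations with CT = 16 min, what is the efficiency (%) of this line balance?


Formula: Efficiency = Sum of Task Times / (N_stations * CT) * 100
Total station capacity = 6 stations * 16 min = 96 min
Efficiency = 92 / 96 * 100 = 95.8%

95.8%


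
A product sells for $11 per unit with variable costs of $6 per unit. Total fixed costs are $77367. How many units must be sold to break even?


Formula: BEQ = Fixed Costs / (Price - Variable Cost)
Contribution margin = $11 - $6 = $5/unit
BEQ = ceil($77367 / $5/unit) = ceil(15473.4) = 15474 units

15474 units


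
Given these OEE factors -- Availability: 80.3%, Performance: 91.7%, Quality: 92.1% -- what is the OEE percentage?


Formula: OEE = Availability * Performance * Quality / 10000
A * P = 80.3% * 91.7% / 100 = 73.64%
OEE = 73.64% * 92.1% / 100 = 67.8%

67.8%


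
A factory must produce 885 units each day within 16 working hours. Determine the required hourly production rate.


Formula: Production Rate = Daily Demand / Available Hours
Rate = 885 units/day / 16 hours/day
Rate = 55.3 units/hour

55.3 units/hour


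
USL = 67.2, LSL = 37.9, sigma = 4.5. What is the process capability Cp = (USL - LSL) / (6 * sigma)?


Cp = (67.2 - 37.9) / (6 * 4.5)

1.09


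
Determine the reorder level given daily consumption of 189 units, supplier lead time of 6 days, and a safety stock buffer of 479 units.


Formula: ROP = (Daily Demand * Lead Time) + Safety Stock
Demand during lead time = 189 * 6 = 1134 units
ROP = 1134 + 479 = 1613 units

1613 units


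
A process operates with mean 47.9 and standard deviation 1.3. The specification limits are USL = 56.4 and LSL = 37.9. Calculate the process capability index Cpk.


Cpu = (56.4 - 47.9) / (3 * 1.3) = 2.18
Cpl = (47.9 - 37.9) / (3 * 1.3) = 2.56
Cpk = min(2.18, 2.56) = 2.18

2.18


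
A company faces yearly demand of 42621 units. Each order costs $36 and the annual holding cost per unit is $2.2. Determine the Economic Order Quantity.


Formula: EOQ = sqrt(2 * D * S / H)
Numerator: 2 * 42621 * 36 = 3068712
2DS/H = 3068712 / 2.2 = 1394869.1
EOQ = sqrt(1394869.1) = 1181.0 units

1181.0 units


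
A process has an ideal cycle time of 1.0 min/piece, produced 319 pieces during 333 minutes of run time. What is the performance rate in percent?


Formula: Performance = (Ideal CT * Total Count) / Run Time * 100
Ideal output time = 1.0 * 319 = 319.0 min
Performance = 319.0 / 333 * 100 = 95.8%

95.8%


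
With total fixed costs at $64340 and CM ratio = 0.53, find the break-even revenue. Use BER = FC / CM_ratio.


Formula: BER = Fixed Costs / Contribution Margin Ratio
BER = $64340 / 0.53
BER = $121396.23 (to the nearest cent)

$121396.23


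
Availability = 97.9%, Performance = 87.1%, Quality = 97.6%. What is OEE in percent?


Formula: OEE = Availability * Performance * Quality / 10000
A * P = 97.9% * 87.1% / 100 = 85.27%
OEE = 85.27% * 97.6% / 100 = 83.2%

83.2%


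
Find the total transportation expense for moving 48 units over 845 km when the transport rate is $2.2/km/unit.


TC = dist * cost * units = 845 * 2.2 * 48 = $89232.00

$89232.00


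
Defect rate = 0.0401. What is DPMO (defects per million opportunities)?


DPMO = defect_rate * 1000000 = 0.0401 * 1000000

40100


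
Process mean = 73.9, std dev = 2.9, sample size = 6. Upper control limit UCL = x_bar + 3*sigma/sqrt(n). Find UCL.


UCL = 73.9 + 3 * 2.9 / sqrt(6)

77.45


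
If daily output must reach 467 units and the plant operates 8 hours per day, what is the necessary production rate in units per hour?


Formula: Production Rate = Daily Demand / Available Hours
Rate = 467 units/day / 8 hours/day
Rate = 58.4 units/hour

58.4 units/hour


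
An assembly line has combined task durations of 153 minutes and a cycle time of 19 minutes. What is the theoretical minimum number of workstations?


Formula: N_min = ceil(Sum of Task Times / Cycle Time)
N_min = ceil(153 min / 19 min) = ceil(8.0526)
N_min = 9 stations

9


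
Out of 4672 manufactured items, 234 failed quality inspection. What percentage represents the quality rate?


Formula: Quality Rate = Good Pieces / Total Pieces * 100
Good pieces = 4672 - 234 = 4438
QR = 4438 / 4672 * 100 = 95.0%

95.0%


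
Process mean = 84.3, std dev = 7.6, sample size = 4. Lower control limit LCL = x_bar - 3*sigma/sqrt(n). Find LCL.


LCL = 84.3 - 3 * 7.6 / sqrt(4)

72.9


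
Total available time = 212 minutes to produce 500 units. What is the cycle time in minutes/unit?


Formula: CT = Available Time / Number of Units
CT = 212 min / 500 units
CT = 0.42 min/unit

0.42 min/unit


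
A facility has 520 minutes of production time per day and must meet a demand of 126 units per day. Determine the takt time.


Formula: Takt Time = Available Production Time / Customer Demand
Takt = 520 min/day / 126 units/day
Takt = 4.13 min/unit

4.13 min/unit


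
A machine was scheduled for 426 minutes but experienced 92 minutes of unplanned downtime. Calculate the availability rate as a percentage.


Formula: Availability = (Planned Time - Downtime) / Planned Time * 100
Uptime = 426 - 92 = 334 min
Availability = 334 / 426 * 100 = 78.4%

78.4%


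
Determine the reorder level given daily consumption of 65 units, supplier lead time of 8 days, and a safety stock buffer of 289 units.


Formula: ROP = (Daily Demand * Lead Time) + Safety Stock
Demand during lead time = 65 * 8 = 520 units
ROP = 520 + 289 = 809 units

809 units


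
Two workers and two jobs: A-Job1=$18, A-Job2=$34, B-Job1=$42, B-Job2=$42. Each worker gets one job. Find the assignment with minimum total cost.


Option 1: A->1 + B->2 = $18 + $42 = $60
Option 2: A->2 + B->1 = $34 + $42 = $76
Min cost = min($60, $76) = $60

$60


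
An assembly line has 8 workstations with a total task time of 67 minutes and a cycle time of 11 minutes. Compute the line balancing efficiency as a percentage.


Formula: Efficiency = Sum of Task Times / (N_stations * CT) * 100
Total station capacity = 8 stations * 11 min = 88 min
Efficiency = 67 / 88 * 100 = 76.1%

76.1%


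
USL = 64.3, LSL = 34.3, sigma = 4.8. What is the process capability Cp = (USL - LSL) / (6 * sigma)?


Cp = (64.3 - 34.3) / (6 * 4.8)

1.04


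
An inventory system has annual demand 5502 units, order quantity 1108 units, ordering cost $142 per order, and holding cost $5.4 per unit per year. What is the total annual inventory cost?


TC = 5502/1108 * 142 + 1108/2 * 5.4

$3696.73


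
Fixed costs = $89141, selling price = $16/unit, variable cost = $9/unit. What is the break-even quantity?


Formula: BEQ = Fixed Costs / (Price - Variable Cost)
Contribution margin = $16 - $9 = $7/unit
BEQ = ceil($89141 / $7/unit) = ceil(12734.43) = 12735 units

12735 units


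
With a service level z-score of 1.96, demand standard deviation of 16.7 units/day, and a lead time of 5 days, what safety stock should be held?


Formula: SS = z * sigma_d * sqrt(LT)
sqrt(LT) = sqrt(5) = 2.2361
SS = 1.96 * 16.7 * 2.2361
SS = 73.2 units

73.2 units


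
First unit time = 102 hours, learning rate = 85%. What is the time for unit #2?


Formula: T_n = T_1 * (learning_rate)^(log2(n)) where learning_rate = rate/100
Doublings = log2(2) = 1
T_n = 102 * 0.85^1
T_n = 102 * 0.85 = 86.7 hours

86.7 hours


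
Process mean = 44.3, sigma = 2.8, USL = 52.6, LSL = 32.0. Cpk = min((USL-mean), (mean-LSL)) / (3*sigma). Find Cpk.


Cpu = (52.6 - 44.3) / (3 * 2.8) = 0.99
Cpl = (44.3 - 32.0) / (3 * 2.8) = 1.46
Cpk = min(0.99, 1.46) = 0.99

0.99


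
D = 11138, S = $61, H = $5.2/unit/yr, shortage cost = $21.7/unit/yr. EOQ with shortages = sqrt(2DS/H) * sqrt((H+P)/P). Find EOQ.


Formula: EOQ* = sqrt(2DS/H) * sqrt((H+P)/P)
Base EOQ = sqrt(2*11138*61/5.2) = 511.19 units
Correction = sqrt((5.2+21.7)/21.7) = 1.11339
EOQ* = 511.19 * 1.11339 = 569.2 units

569.2 units


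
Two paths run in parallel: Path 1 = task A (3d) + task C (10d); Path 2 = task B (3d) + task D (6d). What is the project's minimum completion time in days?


Path 1 = 3 + 10 = 13 days
Path 2 = 3 + 6 = 9 days
Duration = max(13, 9) = 13 days

13 days


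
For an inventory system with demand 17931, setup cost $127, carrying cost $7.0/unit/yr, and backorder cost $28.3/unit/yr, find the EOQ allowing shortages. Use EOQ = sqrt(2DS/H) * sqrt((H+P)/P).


Formula: EOQ* = sqrt(2DS/H) * sqrt((H+P)/P)
Base EOQ = sqrt(2*17931*127/7.0) = 806.62 units
Correction = sqrt((7.0+28.3)/28.3) = 1.11685
EOQ* = 806.62 * 1.11685 = 900.9 units

900.9 units


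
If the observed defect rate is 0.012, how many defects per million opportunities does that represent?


DPMO = defect_rate * 1000000 = 0.012 * 1000000

12000


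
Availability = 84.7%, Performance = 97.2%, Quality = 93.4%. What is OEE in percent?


Formula: OEE = Availability * Performance * Quality / 10000
A * P = 84.7% * 97.2% / 100 = 82.33%
OEE = 82.33% * 93.4% / 100 = 76.9%

76.9%


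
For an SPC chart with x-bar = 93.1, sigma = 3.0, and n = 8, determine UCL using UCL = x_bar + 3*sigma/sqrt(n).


UCL = 93.1 + 3 * 3.0 / sqrt(8)

96.28


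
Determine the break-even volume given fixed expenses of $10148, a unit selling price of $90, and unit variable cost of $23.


Formula: BEQ = Fixed Costs / (Price - Variable Cost)
Contribution margin = $90 - $23 = $67/unit
BEQ = ceil($10148 / $67/unit) = ceil(151.46) = 152 units

152 units


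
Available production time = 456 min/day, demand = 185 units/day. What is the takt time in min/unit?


Formula: Takt Time = Available Production Time / Customer Demand
Takt = 456 min/day / 185 units/day
Takt = 2.46 min/unit

2.46 min/unit


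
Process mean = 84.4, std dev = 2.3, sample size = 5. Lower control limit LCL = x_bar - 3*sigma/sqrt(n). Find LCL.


LCL = 84.4 - 3 * 2.3 / sqrt(5)

81.31


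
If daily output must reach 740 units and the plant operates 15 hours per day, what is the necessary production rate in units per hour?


Formula: Production Rate = Daily Demand / Available Hours
Rate = 740 units/day / 15 hours/day
Rate = 49.3 units/hour

49.3 units/hour


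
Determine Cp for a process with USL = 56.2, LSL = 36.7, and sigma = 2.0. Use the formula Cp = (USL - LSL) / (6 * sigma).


Cp = (56.2 - 36.7) / (6 * 2.0)

1.63


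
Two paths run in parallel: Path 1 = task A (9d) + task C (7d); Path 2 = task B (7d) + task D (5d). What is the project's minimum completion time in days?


Path 1 = 9 + 7 = 16 days
Path 2 = 7 + 5 = 12 days
Duration = max(16, 12) = 16 days

16 days


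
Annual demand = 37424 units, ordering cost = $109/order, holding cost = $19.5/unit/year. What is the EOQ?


Formula: EOQ = sqrt(2 * D * S / H)
Numerator: 2 * 37424 * 109 = 8158432
2DS/H = 8158432 / 19.5 = 418381.1
EOQ = sqrt(418381.1) = 646.8 units

646.8 units


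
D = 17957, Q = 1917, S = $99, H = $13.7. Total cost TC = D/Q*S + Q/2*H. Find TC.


TC = 17957/1917 * 99 + 1917/2 * 13.7

$14058.81


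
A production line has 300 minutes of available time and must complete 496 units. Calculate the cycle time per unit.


Formula: CT = Available Time / Number of Units
CT = 300 min / 496 units
CT = 0.6 min/unit

0.6 min/unit


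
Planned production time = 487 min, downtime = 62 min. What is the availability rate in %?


Formula: Availability = (Planned Time - Downtime) / Planned Time * 100
Uptime = 487 - 62 = 425 min
Availability = 425 / 487 * 100 = 87.3%

87.3%


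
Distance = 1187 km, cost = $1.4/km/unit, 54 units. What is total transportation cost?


TC = dist * cost * units = 1187 * 1.4 * 54 = $89737.20

$89737.20


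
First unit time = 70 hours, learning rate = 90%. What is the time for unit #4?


Formula: T_n = T_1 * (learning_rate)^(log2(n)) where learning_rate = rate/100
Doublings = log2(4) = 2
T_n = 70 * 0.9^2
T_n = 70 * 0.81 = 56.7 hours

56.7 hours


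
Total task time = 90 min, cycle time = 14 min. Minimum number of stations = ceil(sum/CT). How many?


Formula: N_min = ceil(Sum of Task Times / Cycle Time)
N_min = ceil(90 min / 14 min) = ceil(6.4286)
N_min = 7 stations

7


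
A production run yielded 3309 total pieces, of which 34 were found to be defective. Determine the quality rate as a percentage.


Formula: Quality Rate = Good Pieces / Total Pieces * 100
Good pieces = 3309 - 34 = 3275
QR = 3275 / 3309 * 100 = 99.0%

99.0%


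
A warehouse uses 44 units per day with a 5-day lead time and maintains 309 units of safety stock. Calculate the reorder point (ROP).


Formula: ROP = (Daily Demand * Lead Time) + Safety Stock
Demand during lead time = 44 * 5 = 220 units
ROP = 220 + 309 = 529 units

529 units


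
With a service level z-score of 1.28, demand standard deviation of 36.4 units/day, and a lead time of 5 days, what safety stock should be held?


Formula: SS = z * sigma_d * sqrt(LT)
sqrt(LT) = sqrt(5) = 2.2361
SS = 1.28 * 36.4 * 2.2361
SS = 104.2 units

104.2 units


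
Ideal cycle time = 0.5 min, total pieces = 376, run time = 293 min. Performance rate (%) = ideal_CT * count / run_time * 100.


Formula: Performance = (Ideal CT * Total Count) / Run Time * 100
Ideal output time = 0.5 * 376 = 188.0 min
Performance = 188.0 / 293 * 100 = 64.2%

64.2%


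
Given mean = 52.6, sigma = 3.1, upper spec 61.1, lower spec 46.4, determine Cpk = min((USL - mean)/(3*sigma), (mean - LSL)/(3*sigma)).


Cpu = (61.1 - 52.6) / (3 * 3.1) = 0.91
Cpl = (52.6 - 46.4) / (3 * 3.1) = 0.67
Cpk = min(0.91, 0.67) = 0.67

0.67


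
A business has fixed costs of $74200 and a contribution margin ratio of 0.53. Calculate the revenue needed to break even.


Formula: BER = Fixed Costs / Contribution Margin Ratio
BER = $74200 / 0.53
BER = $140000.00 (to the nearest cent)

$140000.00


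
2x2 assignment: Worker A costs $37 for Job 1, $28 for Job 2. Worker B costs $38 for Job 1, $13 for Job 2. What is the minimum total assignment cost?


Option 1: A->1 + B->2 = $37 + $13 = $50
Option 2: A->2 + B->1 = $28 + $38 = $66
Min cost = min($50, $66) = $50

$50


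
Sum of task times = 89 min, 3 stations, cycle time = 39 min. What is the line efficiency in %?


Formula: Efficiency = Sum of Task Times / (N_stations * CT) * 100
Total station capacity = 3 stations * 39 min = 117 min
Efficiency = 89 / 117 * 100 = 76.1%

76.1%


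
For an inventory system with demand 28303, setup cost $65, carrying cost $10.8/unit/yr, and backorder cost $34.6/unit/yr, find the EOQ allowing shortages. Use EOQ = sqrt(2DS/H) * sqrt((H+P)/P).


Formula: EOQ* = sqrt(2DS/H) * sqrt((H+P)/P)
Base EOQ = sqrt(2*28303*65/10.8) = 583.68 units
Correction = sqrt((10.8+34.6)/34.6) = 1.14549
EOQ* = 583.68 * 1.14549 = 668.6 units

668.6 units


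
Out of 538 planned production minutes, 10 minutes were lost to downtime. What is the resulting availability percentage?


Formula: Availability = (Planned Time - Downtime) / Planned Time * 100
Uptime = 538 - 10 = 528 min
Availability = 528 / 538 * 100 = 98.1%

98.1%


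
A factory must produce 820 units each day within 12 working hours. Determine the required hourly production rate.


Formula: Production Rate = Daily Demand / Available Hours
Rate = 820 units/day / 12 hours/day
Rate = 68.3 units/hour

68.3 units/hour


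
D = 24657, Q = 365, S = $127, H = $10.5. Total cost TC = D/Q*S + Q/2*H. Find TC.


TC = 24657/365 * 127 + 365/2 * 10.5

$10495.53


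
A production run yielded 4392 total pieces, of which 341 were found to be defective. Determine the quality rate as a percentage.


Formula: Quality Rate = Good Pieces / Total Pieces * 100
Good pieces = 4392 - 341 = 4051
QR = 4051 / 4392 * 100 = 92.2%

92.2%


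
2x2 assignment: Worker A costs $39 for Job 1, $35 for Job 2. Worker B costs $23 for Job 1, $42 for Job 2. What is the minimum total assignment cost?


Option 1: A->1 + B->2 = $39 + $42 = $81
Option 2: A->2 + B->1 = $35 + $23 = $58
Min cost = min($81, $58) = $58

$58


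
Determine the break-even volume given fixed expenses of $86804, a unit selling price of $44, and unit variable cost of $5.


Formula: BEQ = Fixed Costs / (Price - Variable Cost)
Contribution margin = $44 - $5 = $39/unit
BEQ = ceil($86804 / $39/unit) = ceil(2225.74) = 2226 units

2226 units


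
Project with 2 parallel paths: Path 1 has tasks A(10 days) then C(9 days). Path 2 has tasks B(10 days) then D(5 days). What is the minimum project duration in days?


Path 1 = 10 + 9 = 19 days
Path 2 = 10 + 5 = 15 days
Duration = max(19, 15) = 19 days

19 days


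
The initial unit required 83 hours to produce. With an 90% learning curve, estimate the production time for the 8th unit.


Formula: T_n = T_1 * (learning_rate)^(log2(n)) where learning_rate = rate/100
Doublings = log2(8) = 3
T_n = 83 * 0.9^3
T_n = 83 * 0.729 = 60.5 hours

60.5 hours


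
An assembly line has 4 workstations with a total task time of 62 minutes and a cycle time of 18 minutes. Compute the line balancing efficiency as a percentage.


Formula: Efficiency = Sum of Task Times / (N_stations * CT) * 100
Total station capacity = 4 stations * 18 min = 72 min
Efficiency = 62 / 72 * 100 = 86.1%

86.1%


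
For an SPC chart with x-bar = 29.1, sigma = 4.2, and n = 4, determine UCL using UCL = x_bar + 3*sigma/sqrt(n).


UCL = 29.1 + 3 * 4.2 / sqrt(4)

35.4


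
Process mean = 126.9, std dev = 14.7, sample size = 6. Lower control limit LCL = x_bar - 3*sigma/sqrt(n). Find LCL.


LCL = 126.9 - 3 * 14.7 / sqrt(6)

108.9


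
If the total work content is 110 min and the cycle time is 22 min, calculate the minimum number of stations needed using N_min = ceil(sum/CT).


Formula: N_min = ceil(Sum of Task Times / Cycle Time)
N_min = ceil(110 min / 22 min) = ceil(5.0)
N_min = 5 stations

5


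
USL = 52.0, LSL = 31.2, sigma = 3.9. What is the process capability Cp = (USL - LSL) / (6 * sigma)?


Cp = (52.0 - 31.2) / (6 * 3.9)

0.89


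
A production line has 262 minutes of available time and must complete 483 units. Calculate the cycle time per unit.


Formula: CT = Available Time / Number of Units
CT = 262 min / 483 units
CT = 0.54 min/unit

0.54 min/unit


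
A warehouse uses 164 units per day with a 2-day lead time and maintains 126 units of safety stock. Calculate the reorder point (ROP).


Formula: ROP = (Daily Demand * Lead Time) + Safety Stock
Demand during lead time = 164 * 2 = 328 units
ROP = 328 + 126 = 454 units

454 units


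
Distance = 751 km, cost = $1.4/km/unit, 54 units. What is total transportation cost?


TC = dist * cost * units = 751 * 1.4 * 54 = $56775.60

$56775.60


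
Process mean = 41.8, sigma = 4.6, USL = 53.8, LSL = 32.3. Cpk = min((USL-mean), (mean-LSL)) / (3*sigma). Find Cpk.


Cpu = (53.8 - 41.8) / (3 * 4.6) = 0.87
Cpl = (41.8 - 32.3) / (3 * 4.6) = 0.69
Cpk = min(0.87, 0.69) = 0.69

0.69


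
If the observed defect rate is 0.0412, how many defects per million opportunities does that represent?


DPMO = defect_rate * 1000000 = 0.0412 * 1000000

41200


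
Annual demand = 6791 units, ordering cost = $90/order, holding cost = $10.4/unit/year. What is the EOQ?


Formula: EOQ = sqrt(2 * D * S / H)
Numerator: 2 * 6791 * 90 = 1222380
2DS/H = 1222380 / 10.4 = 117536.5
EOQ = sqrt(117536.5) = 342.8 units

342.8 units


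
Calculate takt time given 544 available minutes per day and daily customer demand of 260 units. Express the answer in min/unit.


Formula: Takt Time = Available Production Time / Customer Demand
Takt = 544 min/day / 260 units/day
Takt = 2.09 min/unit

2.09 min/unit


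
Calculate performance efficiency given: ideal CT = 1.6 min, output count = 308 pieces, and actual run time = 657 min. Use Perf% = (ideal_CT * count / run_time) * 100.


Formula: Performance = (Ideal CT * Total Count) / Run Time * 100
Ideal output time = 1.6 * 308 = 492.8 min
Performance = 492.8 / 657 * 100 = 75.0%

75.0%


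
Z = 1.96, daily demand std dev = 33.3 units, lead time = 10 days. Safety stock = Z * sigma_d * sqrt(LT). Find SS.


Formula: SS = z * sigma_d * sqrt(LT)
sqrt(LT) = sqrt(10) = 3.1623
SS = 1.96 * 33.3 * 3.1623
SS = 206.4 units

206.4 units


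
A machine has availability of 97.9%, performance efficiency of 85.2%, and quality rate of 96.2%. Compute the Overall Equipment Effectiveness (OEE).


Formula: OEE = Availability * Performance * Quality / 10000
A * P = 97.9% * 85.2% / 100 = 83.41%
OEE = 83.41% * 96.2% / 100 = 80.2%

80.2%


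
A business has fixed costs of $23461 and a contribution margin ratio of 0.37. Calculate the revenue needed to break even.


Formula: BER = Fixed Costs / Contribution Margin Ratio
BER = $23461 / 0.37
BER = $63408.11 (to the nearest cent)

$63408.11


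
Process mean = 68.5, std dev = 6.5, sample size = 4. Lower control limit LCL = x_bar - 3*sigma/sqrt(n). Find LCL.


LCL = 68.5 - 3 * 6.5 / sqrt(4)

58.75


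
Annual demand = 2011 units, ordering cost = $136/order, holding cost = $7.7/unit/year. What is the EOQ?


Formula: EOQ = sqrt(2 * D * S / H)
Numerator: 2 * 2011 * 136 = 546992
2DS/H = 546992 / 7.7 = 71037.9
EOQ = sqrt(71037.9) = 266.5 units

266.5 units


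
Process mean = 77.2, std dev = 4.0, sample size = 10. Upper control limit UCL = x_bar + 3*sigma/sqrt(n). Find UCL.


UCL = 77.2 + 3 * 4.0 / sqrt(10)

80.99


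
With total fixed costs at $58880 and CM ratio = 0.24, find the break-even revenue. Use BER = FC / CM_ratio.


Formula: BER = Fixed Costs / Contribution Margin Ratio
BER = $58880 / 0.24
BER = $245333.33 (to the nearest cent)

$245333.33


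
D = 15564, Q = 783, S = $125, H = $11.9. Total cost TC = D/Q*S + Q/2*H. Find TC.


TC = 15564/783 * 125 + 783/2 * 11.9

$7143.52


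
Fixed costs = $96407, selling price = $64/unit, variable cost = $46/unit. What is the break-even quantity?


Formula: BEQ = Fixed Costs / (Price - Variable Cost)
Contribution margin = $64 - $46 = $18/unit
BEQ = ceil($96407 / $18/unit) = ceil(5355.94) = 5356 units

5356 units


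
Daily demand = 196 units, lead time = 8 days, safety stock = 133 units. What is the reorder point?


Formula: ROP = (Daily Demand * Lead Time) + Safety Stock
Demand during lead time = 196 * 8 = 1568 units
ROP = 1568 + 133 = 1701 units

1701 units


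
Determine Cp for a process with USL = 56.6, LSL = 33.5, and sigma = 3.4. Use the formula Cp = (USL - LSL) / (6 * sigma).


Cp = (56.6 - 33.5) / (6 * 3.4)

1.13


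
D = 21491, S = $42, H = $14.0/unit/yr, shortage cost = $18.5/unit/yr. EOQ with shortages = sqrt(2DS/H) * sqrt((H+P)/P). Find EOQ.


Formula: EOQ* = sqrt(2DS/H) * sqrt((H+P)/P)
Base EOQ = sqrt(2*21491*42/14.0) = 359.09 units
Correction = sqrt((14.0+18.5)/18.5) = 1.32543
EOQ* = 359.09 * 1.32543 = 475.9 units

475.9 units


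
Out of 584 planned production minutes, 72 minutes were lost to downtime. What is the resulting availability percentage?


Formula: Availability = (Planned Time - Downtime) / Planned Time * 100
Uptime = 584 - 72 = 512 min
Availability = 512 / 584 * 100 = 87.7%

87.7%


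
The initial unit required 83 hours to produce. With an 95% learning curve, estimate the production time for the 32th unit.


Formula: T_n = T_1 * (learning_rate)^(log2(n)) where learning_rate = rate/100
Doublings = log2(32) = 5
T_n = 83 * 0.95^5
T_n = 83 * 0.7738 = 64.2 hours

64.2 hours


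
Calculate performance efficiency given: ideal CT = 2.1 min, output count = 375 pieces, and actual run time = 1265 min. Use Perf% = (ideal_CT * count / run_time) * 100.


Formula: Performance = (Ideal CT * Total Count) / Run Time * 100
Ideal output time = 2.1 * 375 = 787.5 min
Performance = 787.5 / 1265 * 100 = 62.3%

62.3%


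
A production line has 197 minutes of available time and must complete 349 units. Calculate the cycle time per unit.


Formula: CT = Available Time / Number of Units
CT = 197 min / 349 units
CT = 0.56 min/unit

0.56 min/unit


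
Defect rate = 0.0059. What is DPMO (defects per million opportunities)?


DPMO = defect_rate * 1000000 = 0.0059 * 1000000

5900


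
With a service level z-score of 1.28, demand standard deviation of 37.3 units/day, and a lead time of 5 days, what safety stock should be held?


Formula: SS = z * sigma_d * sqrt(LT)
sqrt(LT) = sqrt(5) = 2.2361
SS = 1.28 * 37.3 * 2.2361
SS = 106.8 units

106.8 units


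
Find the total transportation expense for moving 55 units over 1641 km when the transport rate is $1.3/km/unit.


TC = dist * cost * units = 1641 * 1.3 * 55 = $117331.50

$117331.50


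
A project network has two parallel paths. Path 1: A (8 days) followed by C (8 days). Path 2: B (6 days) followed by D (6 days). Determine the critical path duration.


Path 1 = 8 + 8 = 16 days
Path 2 = 6 + 6 = 12 days
Duration = max(16, 12) = 16 days

16 days


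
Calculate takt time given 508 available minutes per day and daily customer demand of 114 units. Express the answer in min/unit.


Formula: Takt Time = Available Production Time / Customer Demand
Takt = 508 min/day / 114 units/day
Takt = 4.46 min/unit

4.46 min/unit


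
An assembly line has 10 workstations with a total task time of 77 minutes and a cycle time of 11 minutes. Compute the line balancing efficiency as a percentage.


Formula: Efficiency = Sum of Task Times / (N_stations * CT) * 100
Total station capacity = 10 stations * 11 min = 110 min
Efficiency = 77 / 110 * 100 = 70.0%

70.0%


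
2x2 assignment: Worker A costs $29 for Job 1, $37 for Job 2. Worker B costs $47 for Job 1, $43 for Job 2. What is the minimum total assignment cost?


Option 1: A->1 + B->2 = $29 + $43 = $72
Option 2: A->2 + B->1 = $37 + $47 = $84
Min cost = min($72, $84) = $72

$72


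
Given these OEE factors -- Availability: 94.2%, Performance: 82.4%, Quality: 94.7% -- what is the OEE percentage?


Formula: OEE = Availability * Performance * Quality / 10000
A * P = 94.2% * 82.4% / 100 = 77.62%
OEE = 77.62% * 94.7% / 100 = 73.5%

73.5%


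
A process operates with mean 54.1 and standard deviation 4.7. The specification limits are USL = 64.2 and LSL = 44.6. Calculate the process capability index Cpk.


Cpu = (64.2 - 54.1) / (3 * 4.7) = 0.72
Cpl = (54.1 - 44.6) / (3 * 4.7) = 0.67
Cpk = min(0.72, 0.67) = 0.67

0.67


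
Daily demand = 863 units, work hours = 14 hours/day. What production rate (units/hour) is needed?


Formula: Production Rate = Daily Demand / Available Hours
Rate = 863 units/day / 14 hours/day
Rate = 61.6 units/hour

61.6 units/hour


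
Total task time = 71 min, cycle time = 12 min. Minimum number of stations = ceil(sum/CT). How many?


Formula: N_min = ceil(Sum of Task Times / Cycle Time)
N_min = ceil(71 min / 12 min) = ceil(5.9167)
N_min = 6 stations

6


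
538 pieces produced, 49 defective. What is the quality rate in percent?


Formula: Quality Rate = Good Pieces / Total Pieces * 100
Good pieces = 538 - 49 = 489
QR = 489 / 538 * 100 = 90.9%

90.9%


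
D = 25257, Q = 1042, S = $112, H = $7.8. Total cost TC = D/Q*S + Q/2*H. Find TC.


TC = 25257/1042 * 112 + 1042/2 * 7.8

$6778.56


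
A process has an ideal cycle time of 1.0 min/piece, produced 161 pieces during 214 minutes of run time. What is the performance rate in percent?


Formula: Performance = (Ideal CT * Total Count) / Run Time * 100
Ideal output time = 1.0 * 161 = 161.0 min
Performance = 161.0 / 214 * 100 = 75.2%

75.2%


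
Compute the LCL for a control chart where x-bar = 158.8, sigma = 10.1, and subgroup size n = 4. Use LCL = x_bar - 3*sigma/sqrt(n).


LCL = 158.8 - 3 * 10.1 / sqrt(4)

143.65


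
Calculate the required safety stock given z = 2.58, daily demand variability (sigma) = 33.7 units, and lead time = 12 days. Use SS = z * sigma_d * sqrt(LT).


Formula: SS = z * sigma_d * sqrt(LT)
sqrt(LT) = sqrt(12) = 3.4641
SS = 2.58 * 33.7 * 3.4641
SS = 301.2 units

301.2 units


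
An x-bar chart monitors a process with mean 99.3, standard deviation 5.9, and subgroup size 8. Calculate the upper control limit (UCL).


UCL = 99.3 + 3 * 5.9 / sqrt(8)

105.56


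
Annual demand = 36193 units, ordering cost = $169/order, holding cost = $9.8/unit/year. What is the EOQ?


Formula: EOQ = sqrt(2 * D * S / H)
Numerator: 2 * 36193 * 169 = 12233234
2DS/H = 12233234 / 9.8 = 1248289.2
EOQ = sqrt(1248289.2) = 1117.3 units

1117.3 units


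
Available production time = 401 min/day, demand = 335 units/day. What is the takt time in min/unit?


Formula: Takt Time = Available Production Time / Customer Demand
Takt = 401 min/day / 335 units/day
Takt = 1.2 min/unit

1.2 min/unit


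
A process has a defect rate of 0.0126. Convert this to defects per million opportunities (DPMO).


DPMO = defect_rate * 1000000 = 0.0126 * 1000000

12600


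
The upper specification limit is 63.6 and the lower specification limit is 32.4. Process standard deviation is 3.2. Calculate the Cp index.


Cp = (63.6 - 32.4) / (6 * 3.2)

1.63


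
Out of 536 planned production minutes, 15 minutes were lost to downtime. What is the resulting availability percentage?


Formula: Availability = (Planned Time - Downtime) / Planned Time * 100
Uptime = 536 - 15 = 521 min
Availability = 521 / 536 * 100 = 97.2%

97.2%


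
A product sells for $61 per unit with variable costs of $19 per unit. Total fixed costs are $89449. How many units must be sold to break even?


Formula: BEQ = Fixed Costs / (Price - Variable Cost)
Contribution margin = $61 - $19 = $42/unit
BEQ = ceil($89449 / $42/unit) = ceil(2129.74) = 2130 units

2130 units


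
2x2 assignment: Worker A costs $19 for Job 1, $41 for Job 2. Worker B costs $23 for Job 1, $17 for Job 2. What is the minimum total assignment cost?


Option 1: A->1 + B->2 = $19 + $17 = $36
Option 2: A->2 + B->1 = $41 + $23 = $64
Min cost = min($36, $64) = $36

$36


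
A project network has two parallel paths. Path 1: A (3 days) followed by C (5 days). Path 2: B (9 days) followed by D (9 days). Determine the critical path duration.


Path 1 = 3 + 5 = 8 days
Path 2 = 9 + 9 = 18 days
Duration = max(8, 18) = 18 days

18 days


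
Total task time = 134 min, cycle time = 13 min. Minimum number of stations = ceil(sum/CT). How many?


Formula: N_min = ceil(Sum of Task Times / Cycle Time)
N_min = ceil(134 min / 13 min) = ceil(10.3077)
N_min = 11 stations

11


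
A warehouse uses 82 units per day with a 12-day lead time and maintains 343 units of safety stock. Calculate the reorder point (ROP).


Formula: ROP = (Daily Demand * Lead Time) + Safety Stock
Demand during lead time = 82 * 12 = 984 units
ROP = 984 + 343 = 1327 units

1327 units


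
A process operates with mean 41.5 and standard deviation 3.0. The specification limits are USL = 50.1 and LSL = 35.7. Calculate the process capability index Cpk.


Cpu = (50.1 - 41.5) / (3 * 3.0) = 0.96
Cpl = (41.5 - 35.7) / (3 * 3.0) = 0.64
Cpk = min(0.96, 0.64) = 0.64

0.64


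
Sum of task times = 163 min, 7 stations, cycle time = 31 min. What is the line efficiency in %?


Formula: Efficiency = Sum of Task Times / (N_stations * CT) * 100
Total station capacity = 7 stations * 31 min = 217 min
Efficiency = 163 / 217 * 100 = 75.1%

75.1%


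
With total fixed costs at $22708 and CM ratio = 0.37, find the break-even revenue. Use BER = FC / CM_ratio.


Formula: BER = Fixed Costs / Contribution Margin Ratio
BER = $22708 / 0.37
BER = $61372.97 (to the nearest cent)

$61372.97


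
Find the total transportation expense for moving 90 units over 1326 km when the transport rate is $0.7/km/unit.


TC = dist * cost * units = 1326 * 0.7 * 90 = $83538.00

$83538.00


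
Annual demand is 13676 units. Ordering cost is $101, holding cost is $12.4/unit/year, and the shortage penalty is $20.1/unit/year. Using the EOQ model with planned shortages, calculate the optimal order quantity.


Formula: EOQ* = sqrt(2DS/H) * sqrt((H+P)/P)
Base EOQ = sqrt(2*13676*101/12.4) = 472.0 units
Correction = sqrt((12.4+20.1)/20.1) = 1.27158
EOQ* = 472.0 * 1.27158 = 600.2 units

600.2 units


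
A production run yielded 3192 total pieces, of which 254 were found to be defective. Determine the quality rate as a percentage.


Formula: Quality Rate = Good Pieces / Total Pieces * 100
Good pieces = 3192 - 254 = 2938
QR = 2938 / 3192 * 100 = 92.0%

92.0%


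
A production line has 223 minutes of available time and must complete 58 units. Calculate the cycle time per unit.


Formula: CT = Available Time / Number of Units
CT = 223 min / 58 units
CT = 3.84 min/unit

3.84 min/unit


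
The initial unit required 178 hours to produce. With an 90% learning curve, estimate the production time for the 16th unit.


Formula: T_n = T_1 * (learning_rate)^(log2(n)) where learning_rate = rate/100
Doublings = log2(16) = 4
T_n = 178 * 0.9^4
T_n = 178 * 0.6561 = 116.8 hours

116.8 hours


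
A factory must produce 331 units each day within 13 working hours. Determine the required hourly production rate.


Formula: Production Rate = Daily Demand / Available Hours
Rate = 331 units/day / 13 hours/day
Rate = 25.5 units/hour

25.5 units/hour


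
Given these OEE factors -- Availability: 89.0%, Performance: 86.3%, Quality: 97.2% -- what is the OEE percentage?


Formula: OEE = Availability * Performance * Quality / 10000
A * P = 89.0% * 86.3% / 100 = 76.81%
OEE = 76.81% * 97.2% / 100 = 74.7%

74.7%


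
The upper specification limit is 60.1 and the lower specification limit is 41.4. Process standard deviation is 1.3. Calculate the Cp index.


Cp = (60.1 - 41.4) / (6 * 1.3)

2.4


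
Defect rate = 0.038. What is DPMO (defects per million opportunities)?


DPMO = defect_rate * 1000000 = 0.038 * 1000000

38000


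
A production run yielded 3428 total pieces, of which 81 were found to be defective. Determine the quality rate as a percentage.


Formula: Quality Rate = Good Pieces / Total Pieces * 100
Good pieces = 3428 - 81 = 3347
QR = 3347 / 3428 * 100 = 97.6%

97.6%


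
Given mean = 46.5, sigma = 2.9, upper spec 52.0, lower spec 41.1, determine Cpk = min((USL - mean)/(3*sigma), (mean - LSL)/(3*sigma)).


Cpu = (52.0 - 46.5) / (3 * 2.9) = 0.63
Cpl = (46.5 - 41.1) / (3 * 2.9) = 0.62
Cpk = min(0.63, 0.62) = 0.62

0.62


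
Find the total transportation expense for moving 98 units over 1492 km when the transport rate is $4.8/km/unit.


TC = dist * cost * units = 1492 * 4.8 * 98 = $701836.80

$701836.80


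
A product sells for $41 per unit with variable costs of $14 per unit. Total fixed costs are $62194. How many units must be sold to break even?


Formula: BEQ = Fixed Costs / (Price - Variable Cost)
Contribution margin = $41 - $14 = $27/unit
BEQ = ceil($62194 / $27/unit) = ceil(2303.48) = 2304 units

2304 units


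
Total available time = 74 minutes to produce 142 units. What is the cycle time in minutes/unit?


Formula: CT = Available Time / Number of Units
CT = 74 min / 142 units
CT = 0.52 min/unit

0.52 min/unit


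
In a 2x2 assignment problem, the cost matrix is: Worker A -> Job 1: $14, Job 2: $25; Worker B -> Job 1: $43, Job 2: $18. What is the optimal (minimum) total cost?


Option 1: A->1 + B->2 = $14 + $18 = $32
Option 2: A->2 + B->1 = $25 + $43 = $68
Min cost = min($32, $68) = $32

$32


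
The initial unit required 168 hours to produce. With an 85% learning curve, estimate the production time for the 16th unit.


Formula: T_n = T_1 * (learning_rate)^(log2(n)) where learning_rate = rate/100
Doublings = log2(16) = 4
T_n = 168 * 0.85^4
T_n = 168 * 0.522 = 87.7 hours

87.7 hours


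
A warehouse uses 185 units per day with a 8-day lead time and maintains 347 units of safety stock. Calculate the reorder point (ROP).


Formula: ROP = (Daily Demand * Lead Time) + Safety Stock
Demand during lead time = 185 * 8 = 1480 units
ROP = 1480 + 347 = 1827 units

1827 units


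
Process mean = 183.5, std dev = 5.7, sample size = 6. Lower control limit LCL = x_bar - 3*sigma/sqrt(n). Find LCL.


LCL = 183.5 - 3 * 5.7 / sqrt(6)

176.52


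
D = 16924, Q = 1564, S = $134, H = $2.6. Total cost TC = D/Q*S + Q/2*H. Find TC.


TC = 16924/1564 * 134 + 1564/2 * 2.6

$3483.21


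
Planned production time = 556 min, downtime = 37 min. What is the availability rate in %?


Formula: Availability = (Planned Time - Downtime) / Planned Time * 100
Uptime = 556 - 37 = 519 min
Availability = 519 / 556 * 100 = 93.3%

93.3%


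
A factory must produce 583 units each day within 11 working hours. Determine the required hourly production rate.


Formula: Production Rate = Daily Demand / Available Hours
Rate = 583 units/day / 11 hours/day
Rate = 53.0 units/hour

53.0 units/hour


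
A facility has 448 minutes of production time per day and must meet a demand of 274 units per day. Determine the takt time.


Formula: Takt Time = Available Production Time / Customer Demand
Takt = 448 min/day / 274 units/day
Takt = 1.64 min/unit

1.64 min/unit


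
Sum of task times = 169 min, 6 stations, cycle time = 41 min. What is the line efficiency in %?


Formula: Efficiency = Sum of Task Times / (N_stations * CT) * 100
Total station capacity = 6 stations * 41 min = 246 min
Efficiency = 169 / 246 * 100 = 68.7%

68.7%


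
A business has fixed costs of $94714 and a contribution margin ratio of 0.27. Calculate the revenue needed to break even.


Formula: BER = Fixed Costs / Contribution Margin Ratio
BER = $94714 / 0.27
BER = $350792.59 (to the nearest cent)

$350792.59


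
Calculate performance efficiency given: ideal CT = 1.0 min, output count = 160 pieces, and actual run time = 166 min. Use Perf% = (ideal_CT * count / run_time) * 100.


Formula: Performance = (Ideal CT * Total Count) / Run Time * 100
Ideal output time = 1.0 * 160 = 160.0 min
Performance = 160.0 / 166 * 100 = 96.4%

96.4%


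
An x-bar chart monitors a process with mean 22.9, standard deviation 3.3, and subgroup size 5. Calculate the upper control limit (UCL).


UCL = 22.9 + 3 * 3.3 / sqrt(5)

27.33


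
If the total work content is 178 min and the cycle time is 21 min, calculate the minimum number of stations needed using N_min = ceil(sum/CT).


Formula: N_min = ceil(Sum of Task Times / Cycle Time)
N_min = ceil(178 min / 21 min) = ceil(8.4762)
N_min = 9 stations

9


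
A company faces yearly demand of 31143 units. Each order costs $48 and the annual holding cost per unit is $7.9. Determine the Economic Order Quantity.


Formula: EOQ = sqrt(2 * D * S / H)
Numerator: 2 * 31143 * 48 = 2989728
2DS/H = 2989728 / 7.9 = 378446.6
EOQ = sqrt(378446.6) = 615.2 units

615.2 units


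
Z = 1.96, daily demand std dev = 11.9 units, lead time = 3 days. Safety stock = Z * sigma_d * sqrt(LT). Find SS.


Formula: SS = z * sigma_d * sqrt(LT)
sqrt(LT) = sqrt(3) = 1.7321
SS = 1.96 * 11.9 * 1.7321
SS = 40.4 units

40.4 units


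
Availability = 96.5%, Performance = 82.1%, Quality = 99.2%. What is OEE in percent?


Formula: OEE = Availability * Performance * Quality / 10000
A * P = 96.5% * 82.1% / 100 = 79.23%
OEE = 79.23% * 99.2% / 100 = 78.6%

78.6%


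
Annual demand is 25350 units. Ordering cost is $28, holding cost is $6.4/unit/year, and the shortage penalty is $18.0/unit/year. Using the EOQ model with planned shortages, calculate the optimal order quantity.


Formula: EOQ* = sqrt(2DS/H) * sqrt((H+P)/P)
Base EOQ = sqrt(2*25350*28/6.4) = 470.97 units
Correction = sqrt((6.4+18.0)/18.0) = 1.16428
EOQ* = 470.97 * 1.16428 = 548.3 units

548.3 units


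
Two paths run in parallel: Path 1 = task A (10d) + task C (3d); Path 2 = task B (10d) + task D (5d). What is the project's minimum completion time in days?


Path 1 = 10 + 3 = 13 days
Path 2 = 10 + 5 = 15 days
Duration = max(13, 15) = 15 days

15 days
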